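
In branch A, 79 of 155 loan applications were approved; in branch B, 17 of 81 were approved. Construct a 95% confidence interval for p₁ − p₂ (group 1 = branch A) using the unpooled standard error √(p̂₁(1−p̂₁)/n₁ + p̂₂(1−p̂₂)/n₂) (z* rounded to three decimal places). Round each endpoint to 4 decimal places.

(0.1812, 0.4184)

p̂₁ = 79/155 = 0.50968, p̂₂ = 17/81 = 0.20988; p̂₁ − p̂₂ = 0.29980.
SE = √(0.001612299 + 0.002047264) = √0.003659563 = 0.060494.
z* = 1.960 at the 95% level. Margin = 1.960·0.060494 = 0.11857.
CI: 0.29980 ± 0.11857 = (0.1812, 0.4184).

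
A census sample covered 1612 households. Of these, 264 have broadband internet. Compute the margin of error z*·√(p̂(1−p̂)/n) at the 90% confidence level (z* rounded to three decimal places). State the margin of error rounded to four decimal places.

ME = 0.0152

Sample proportion p̂ = 264/1612 = 0.16377.
SE(p̂) = √(0.16377·0.83623/1612) = 0.009217.
The 90% critical value is z* = 1.645.
Margin of error = z*·SE = 1.645 × 0.009217 = 0.0152.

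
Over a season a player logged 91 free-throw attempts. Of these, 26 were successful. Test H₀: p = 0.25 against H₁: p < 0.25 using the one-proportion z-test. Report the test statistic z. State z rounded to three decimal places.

z = 0.787

Sample proportion p̂ = 26/91 = 0.28571.
Under H₀, SE = √(p₀(1−p₀)/n) = √(0.25·0.75/91) = √0.002060440 = 0.045392.
Test statistic: z = 0.03571/0.045392 = 0.787.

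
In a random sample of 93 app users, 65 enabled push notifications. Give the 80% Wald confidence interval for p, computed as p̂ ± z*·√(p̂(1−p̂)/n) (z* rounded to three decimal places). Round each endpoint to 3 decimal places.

(0.638, 0.760)

With x = 65 successes in n = 93, p̂ = 0.69892.
SE = √(p̂(1−p̂)/n) = √(0.210429/93) = 0.047568.
For 80% confidence, z* = 1.282.
Margin = 1.282·0.047568 = 0.06098.
Interval: 0.69892 ± 0.06098 → (0.638, 0.760).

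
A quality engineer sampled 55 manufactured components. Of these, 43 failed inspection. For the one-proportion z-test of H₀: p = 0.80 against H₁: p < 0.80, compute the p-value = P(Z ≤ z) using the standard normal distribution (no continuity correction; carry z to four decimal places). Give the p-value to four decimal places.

p-value = 0.3680

p̂ = 43/55 = 0.78182.
SE₀ = √(0.80·0.20/55) = 0.053936.
z = (p̂ − p₀)/SE = (43/55 − 0.80)/0.053936 ≈ -0.3371.
p-value = P(Z ≤ z) with z = -0.3371 → 0.3680.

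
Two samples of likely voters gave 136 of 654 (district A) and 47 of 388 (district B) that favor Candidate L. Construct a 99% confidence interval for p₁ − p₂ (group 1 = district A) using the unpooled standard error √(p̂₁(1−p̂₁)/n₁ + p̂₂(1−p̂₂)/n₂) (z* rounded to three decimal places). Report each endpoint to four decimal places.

p̂₁ = 0.20795, p̂₂ = 0.12113, so the observed difference is 0.08682.
SE = √(0.000251846 + 0.000274383) = √0.000526229 = 0.022940.
The 99% critical value is z* = 2.576. Margin of error = 0.05909.
Interval: 0.08682 ± 0.05909 → (0.0277, 0.1459).

(0.0277, 0.1459)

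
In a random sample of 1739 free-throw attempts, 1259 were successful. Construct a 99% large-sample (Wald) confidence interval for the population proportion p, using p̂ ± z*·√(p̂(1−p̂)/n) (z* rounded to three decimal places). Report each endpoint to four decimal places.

(0.6964, 0.7516)

The sample proportion is 1259/1739 = 0.72398.
SE(p̂) = √(0.72398·0.27602/1739) = 0.010720.
z* = 2.576 at the 99% level.
Margin of error: 2.576 × 0.010720 = 0.02761.
CI: 0.72398 ± 0.02761 = (0.6964, 0.7516).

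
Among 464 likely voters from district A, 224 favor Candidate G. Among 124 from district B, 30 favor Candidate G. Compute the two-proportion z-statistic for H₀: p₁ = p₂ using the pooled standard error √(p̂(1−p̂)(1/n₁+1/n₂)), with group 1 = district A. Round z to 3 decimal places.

z = 4.809

p̂₁ = 224/464 = 0.48276, p̂₂ = 30/124 = 0.24194.
Pooled p̂ = (224+30)/(464+124) = 254/588 = 0.43197.
Pooled SE = √[0.2453723·0.01021969] ≈ 0.050076.
z = (p̂₁ − p̂₂)/SE = (0.48276 − 0.24194)/0.050076 = 0.24082/0.050076 = 4.809.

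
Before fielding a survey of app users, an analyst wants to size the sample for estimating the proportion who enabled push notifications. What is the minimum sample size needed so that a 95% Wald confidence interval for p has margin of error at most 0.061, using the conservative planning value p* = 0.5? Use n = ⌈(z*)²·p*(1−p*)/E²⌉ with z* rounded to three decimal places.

n = 259

The 95% critical value is z* = 1.960.
p*(1−p*) = 0.50·0.50 = 0.2500.
Required n before rounding: 3.841600 × 0.2500 / 0.061² = 258.103.
Rounding up, n = 259.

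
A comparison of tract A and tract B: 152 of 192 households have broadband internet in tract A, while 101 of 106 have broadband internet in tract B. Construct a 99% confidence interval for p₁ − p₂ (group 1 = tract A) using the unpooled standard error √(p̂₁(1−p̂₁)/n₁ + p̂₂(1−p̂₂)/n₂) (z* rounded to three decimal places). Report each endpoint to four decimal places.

(-0.2534, -0.0689)

p̂₁ = 0.79167, p̂₂ = 0.95283, so the observed difference is -0.16116.
Unpooled SE = √(p̂₁(1−p̂₁)/n₁ + p̂₂(1−p̂₂)/n₂) = √(0.000859013 + 0.000424008) = 0.035819.
For 99% confidence, z* = 2.576. Margin of error = 0.09227.
So the interval runs from -0.2534 to -0.0689.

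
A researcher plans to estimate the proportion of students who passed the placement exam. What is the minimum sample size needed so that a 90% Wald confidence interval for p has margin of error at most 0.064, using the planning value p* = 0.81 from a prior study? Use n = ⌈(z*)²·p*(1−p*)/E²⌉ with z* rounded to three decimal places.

z* = 1.645 at the 90% level.
p*(1−p*) = 0.1539.
(z*)²·p*(1−p*)/E² = 2.706025·0.1539/0.004096 = 101.674.
⌈101.674⌉ = 102.

n = 102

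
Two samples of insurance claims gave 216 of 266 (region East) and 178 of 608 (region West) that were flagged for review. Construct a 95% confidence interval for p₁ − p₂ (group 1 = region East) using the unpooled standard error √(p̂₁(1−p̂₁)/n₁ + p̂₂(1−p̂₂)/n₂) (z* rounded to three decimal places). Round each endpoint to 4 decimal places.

(0.4600, 0.5785)

p̂₁ = 0.81203, p̂₂ = 0.29276, so the observed difference is 0.51927.
SE = √(0.000573824 + 0.000340548) = √0.000914372 = 0.030239.
The 95% critical value is z* = 1.960. Margin = 1.960·0.030239 = 0.05927.
So the interval runs from 0.4600 to 0.5785.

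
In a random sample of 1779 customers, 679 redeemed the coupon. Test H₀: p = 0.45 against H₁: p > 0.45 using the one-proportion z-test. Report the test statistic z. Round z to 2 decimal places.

The sample proportion is 679/1779 = 0.38168.
Null standard error: √(0.45·0.55/1779) = √0.000139123 = 0.011795.
Test statistic: z = -0.06832/0.011795 = -5.79.

z = -5.79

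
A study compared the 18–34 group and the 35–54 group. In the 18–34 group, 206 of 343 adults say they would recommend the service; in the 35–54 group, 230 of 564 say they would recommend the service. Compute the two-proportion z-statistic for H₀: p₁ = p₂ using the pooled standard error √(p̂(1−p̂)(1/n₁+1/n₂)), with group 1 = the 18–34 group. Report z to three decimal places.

z = 5.635

Sample proportions: p̂₁ = 206/343 = 0.60058 and p̂₂ = 230/564 = 0.40780.
Pooled p̂ = (206+230)/(343+564) = 436/907 = 0.48071.
Pooled SE = √[0.2496277·0.00468850] ≈ 0.034211.
z = 0.19278/0.034211 = 5.635.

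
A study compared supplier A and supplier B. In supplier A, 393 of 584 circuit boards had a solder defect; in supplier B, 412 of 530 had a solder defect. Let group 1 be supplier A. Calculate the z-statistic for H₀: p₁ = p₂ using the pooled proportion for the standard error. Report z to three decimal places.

z = -3.887

p̂₁ = 393/584 = 0.67295, p̂₂ = 412/530 = 0.77736.
Pooling: p̂ = 805/1114 = 0.72262.
SE = √[p̂(1−p̂)(1/n₁+1/n₂)] = √[0.72262·0.27738·(1/584+1/530)] ≈ 0.026859.
z = -0.10441/0.026859 = -3.887.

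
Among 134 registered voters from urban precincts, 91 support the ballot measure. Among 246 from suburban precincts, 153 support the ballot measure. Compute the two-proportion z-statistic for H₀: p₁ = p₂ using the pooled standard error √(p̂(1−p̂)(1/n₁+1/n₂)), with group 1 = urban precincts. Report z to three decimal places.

z = 1.110

Sample proportions: p̂₁ = 91/134 = 0.67910 and p̂₂ = 153/246 = 0.62195.
Pooling: p̂ = 244/380 = 0.64211.
Pooled SE = √[0.2298061·0.01152773] ≈ 0.051470.
z = (p̂₁ − p̂₂)/SE = (0.67910 − 0.62195)/0.051470 = 0.05715/0.051470 = 1.110.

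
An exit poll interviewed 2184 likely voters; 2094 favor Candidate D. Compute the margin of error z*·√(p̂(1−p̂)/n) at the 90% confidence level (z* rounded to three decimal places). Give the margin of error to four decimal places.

ME = 0.0070

p̂ = 2094/2184 = 0.95879.
SE(p̂) = √(0.95879·0.04121/2184) = 0.004253.
For 90% confidence, z* = 1.645.
So ME = 0.0070.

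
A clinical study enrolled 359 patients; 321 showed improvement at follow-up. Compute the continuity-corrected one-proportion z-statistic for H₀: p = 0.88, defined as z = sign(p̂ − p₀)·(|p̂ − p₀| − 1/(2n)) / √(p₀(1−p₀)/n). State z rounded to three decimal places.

z = 0.744

With x = 321 successes in n = 359, p̂ = 0.89415. p̂ − p₀ = 0.014150.
1/(2n) = 0.001393.
Corrected numerator: |0.014150| − 0.001393 = 0.012757.
Null standard error: √(0.88·0.12/359) = √0.000294150 = 0.017151.
z = (+)0.012757/0.017151 = 0.744.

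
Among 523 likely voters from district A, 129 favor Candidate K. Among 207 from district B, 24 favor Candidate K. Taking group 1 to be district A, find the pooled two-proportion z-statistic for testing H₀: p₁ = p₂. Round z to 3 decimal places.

z = 3.911

Sample proportions: p̂₁ = 129/523 = 0.24665 and p̂₂ = 24/207 = 0.11594.
Pooled p̂ = (129+24)/(523+207) = 153/730 = 0.20959.
Pooled SE = √[0.1656615·0.00674296] ≈ 0.033422.
z = (p̂₁ − p̂₂)/SE = (0.24665 − 0.11594)/0.033422 = 0.13071/0.033422 = 3.911.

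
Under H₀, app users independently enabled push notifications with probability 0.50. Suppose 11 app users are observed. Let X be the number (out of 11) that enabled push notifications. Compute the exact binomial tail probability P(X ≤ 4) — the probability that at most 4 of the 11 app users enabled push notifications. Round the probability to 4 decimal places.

X is binomial with n = 11 and p = 0.50.
P(X ≤ 4) = Σ_{j=0}^{4} C(11,j)·0.50^j·0.50^{11−j}.
= 0.000488 + 0.005371 + 0.026855 + 0.080566 + 0.161133 = 0.2744.

P = 0.2744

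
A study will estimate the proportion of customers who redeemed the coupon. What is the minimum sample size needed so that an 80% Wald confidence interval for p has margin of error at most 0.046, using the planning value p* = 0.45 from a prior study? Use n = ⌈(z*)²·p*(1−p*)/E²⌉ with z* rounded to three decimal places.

n = 193

The 80% critical value is z* = 1.282.
p*(1−p*) = 0.45·0.55 = 0.2475.
Required n before rounding: 1.643524 × 0.2475 / 0.046² = 192.236.
⌈192.236⌉ = 193.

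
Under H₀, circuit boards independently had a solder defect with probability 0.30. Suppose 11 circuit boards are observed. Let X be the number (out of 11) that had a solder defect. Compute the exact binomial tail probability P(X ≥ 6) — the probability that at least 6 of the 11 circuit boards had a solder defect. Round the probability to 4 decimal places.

X is binomial with n = 11 and p = 0.30.
P(X ≥ 6) = Σ_{j=6}^{11} C(11,j)·0.30^j·0.70^{11−j}.
= 0.056606 + 0.017328 + 0.003713 + 0.000530 + 0.000045 + 0.000002 = 0.0782.

P = 0.0782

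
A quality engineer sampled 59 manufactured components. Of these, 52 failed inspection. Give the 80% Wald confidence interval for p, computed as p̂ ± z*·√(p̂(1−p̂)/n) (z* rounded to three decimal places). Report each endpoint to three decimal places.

Sample proportion p̂ = 52/59 = 0.88136.
SE = √(p̂(1−p̂)/n) = √(0.104568/59) = 0.042099.
The 80% critical value is z* = 1.282.
Margin of error: 1.282 × 0.042099 = 0.05397.
CI: 0.88136 ± 0.05397 = (0.827, 0.935).

(0.827, 0.935)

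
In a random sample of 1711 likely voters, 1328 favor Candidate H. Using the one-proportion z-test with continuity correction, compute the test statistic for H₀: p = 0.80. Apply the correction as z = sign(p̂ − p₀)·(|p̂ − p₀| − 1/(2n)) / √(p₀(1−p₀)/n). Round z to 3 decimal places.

z = -2.436

With x = 1328 successes in n = 1711, p̂ = 0.77615. p̂ − p₀ = -0.023846.
1/(2n) = 0.000292.
Corrected numerator: |-0.023846| − 0.000292 = 0.023554.
Under H₀, SE = √(p₀(1−p₀)/n) = √(0.80·0.20/1711) = √0.000093513 = 0.009670.
z = −0.023554/0.009670 = -2.436.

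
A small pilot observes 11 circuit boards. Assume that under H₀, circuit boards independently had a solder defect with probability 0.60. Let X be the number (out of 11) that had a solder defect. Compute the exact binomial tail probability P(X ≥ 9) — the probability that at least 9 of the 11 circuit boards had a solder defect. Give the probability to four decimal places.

P = 0.1189

X ~ Binomial(n=11, p=0.60).
P(X ≥ 9) = C(11,9)·0.60^9·0.40^2 + C(11,10)·0.60^10·0.40^1 + C(11,11)·0.60^11·0.40^0.
= 0.088684 + 0.026605 + 0.003628 = 0.1189.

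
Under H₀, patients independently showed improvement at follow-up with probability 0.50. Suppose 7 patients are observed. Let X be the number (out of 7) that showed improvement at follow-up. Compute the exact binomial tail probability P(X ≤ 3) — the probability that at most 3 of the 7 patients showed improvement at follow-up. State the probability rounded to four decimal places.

P = 0.5000

X ~ Binomial(n=7, p=0.50).
P(X ≤ 3) = C(7,0)·0.50^0·0.50^7 + C(7,1)·0.50^1·0.50^6 + C(7,2)·0.50^2·0.50^5 + C(7,3)·0.50^3·0.50^4.
= 0.007812 + 0.054688 + 0.164062 + 0.273438 = 0.5000.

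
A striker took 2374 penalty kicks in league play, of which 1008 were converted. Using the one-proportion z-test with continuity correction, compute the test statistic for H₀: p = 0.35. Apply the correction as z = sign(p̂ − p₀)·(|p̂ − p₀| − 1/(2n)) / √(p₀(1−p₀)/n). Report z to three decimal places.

p̂ = 1008/2374 = 0.42460. p̂ − p₀ = 0.074600.
Continuity correction 1/(2n) = 1/4748 = 0.000211.
Corrected numerator: |0.074600| − 0.000211 = 0.074389.
Under H₀, SE = √(p₀(1−p₀)/n) = √(0.35·0.65/2374) = √0.000095830 = 0.009789.
z = +0.074389/0.009789 = 7.599.

z = 7.599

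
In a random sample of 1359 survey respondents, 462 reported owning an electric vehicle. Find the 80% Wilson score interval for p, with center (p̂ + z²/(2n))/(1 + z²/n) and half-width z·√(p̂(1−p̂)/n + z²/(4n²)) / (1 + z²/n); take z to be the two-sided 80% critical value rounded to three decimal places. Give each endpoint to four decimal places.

Here p̂ = 462/1359 = 0.33996 and z = 1.282 (z² = 1.643524).
1 + z²/n = 1.001209.
Adjusted center: (0.33996 + z²/(2n))/1.001209 = 0.34015.
Radicand: p̂(1−p̂)/n + z²/(4n²) = 0.000165111 + 0.000000222 = 0.000165333.
Half-width = 1.282·√0.000165333/1.001209 = 0.01646.
Interval: 0.34015 ± 0.01646 → (0.3237, 0.3566).

(0.3237, 0.3566)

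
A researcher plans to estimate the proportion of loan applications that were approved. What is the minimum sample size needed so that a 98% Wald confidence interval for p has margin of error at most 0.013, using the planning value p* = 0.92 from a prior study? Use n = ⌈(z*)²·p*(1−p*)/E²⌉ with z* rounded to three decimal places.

n = 2357

For 98% confidence, z* = 2.326.
p*(1−p*) = 0.92·0.08 = 0.0736.
Required n before rounding: 5.410276 × 0.0736 / 0.013² = 2356.191.
Rounding up, n = 2357.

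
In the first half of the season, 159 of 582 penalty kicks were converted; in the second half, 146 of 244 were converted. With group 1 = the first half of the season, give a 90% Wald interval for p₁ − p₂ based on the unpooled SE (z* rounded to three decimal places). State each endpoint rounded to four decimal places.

(-0.3851, -0.2653)

p̂₁ = 0.27320, p̂₂ = 0.59836, so the observed difference is -0.32516.
SE = √(0.000341168 + 0.000984939) = √0.001326107 = 0.036416.
z* = 1.645 at the 90% level. Margin of error = 0.05990.
Interval: -0.32516 ± 0.05990 → (-0.3851, -0.2653).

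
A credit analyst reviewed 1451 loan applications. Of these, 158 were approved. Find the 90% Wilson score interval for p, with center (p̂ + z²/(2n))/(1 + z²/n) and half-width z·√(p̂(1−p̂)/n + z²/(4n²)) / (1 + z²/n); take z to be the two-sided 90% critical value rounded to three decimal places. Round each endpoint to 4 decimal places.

p̂ = 158/1451 = 0.10889; z = 1.645, so z² = 2.706025.
1 + z²/n = 1.001865.
Adjusted center: (0.10889 + z²/(2n))/1.001865 = 0.10962.
Radicand: p̂(1−p̂)/n + z²/(4n²) = 0.000066873 + 0.000000321 = 0.000067194.
Half-width = z·√(radicand)/denom = 1.645·0.008197/1.001865 = 0.01346.
CI: 0.10962 ± 0.01346 = (0.0962, 0.1231).

(0.0962, 0.1231)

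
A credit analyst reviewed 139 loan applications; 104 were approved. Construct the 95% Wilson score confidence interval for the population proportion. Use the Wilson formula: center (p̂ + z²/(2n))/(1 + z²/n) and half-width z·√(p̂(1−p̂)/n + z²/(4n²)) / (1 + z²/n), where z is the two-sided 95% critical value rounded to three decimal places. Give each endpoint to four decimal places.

Here p̂ = 104/139 = 0.74820 and z = 1.960 (z² = 3.841600).
1 + z²/n = 1.027637.
Center = (0.74820 + 0.013819)/1.027637 = 0.74153.
Radicand: p̂(1−p̂)/n + z²/(4n²) = 0.001355367 + 0.000049708 = 0.001405075.
Half-width = z·√(radicand)/denom = 1.960·0.037484/1.027637 = 0.07149.
Interval: 0.74153 ± 0.07149 → (0.6700, 0.8130).

(0.6700, 0.8130)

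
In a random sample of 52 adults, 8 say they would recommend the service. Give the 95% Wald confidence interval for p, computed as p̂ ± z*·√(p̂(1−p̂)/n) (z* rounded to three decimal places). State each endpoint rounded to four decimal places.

p̂ = 8/52 = 0.15385.
Standard error of p̂: √(0.130178/52) = √0.002503414 = 0.050034.
The 95% critical value is z* = 1.960.
Margin = 1.960·0.050034 = 0.09807.
So the interval runs from 0.0558 to 0.2519.

(0.0558, 0.2519)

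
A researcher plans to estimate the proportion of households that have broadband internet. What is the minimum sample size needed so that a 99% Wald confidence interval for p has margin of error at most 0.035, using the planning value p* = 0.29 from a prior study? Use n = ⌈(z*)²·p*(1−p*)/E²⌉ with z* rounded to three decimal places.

For 99% confidence, z* = 2.576.
p*(1−p*) = 0.2059.
Required n before rounding: 6.635776 × 0.2059 / 0.035² = 1115.352.
⌈1115.352⌉ = 1116.

n = 1116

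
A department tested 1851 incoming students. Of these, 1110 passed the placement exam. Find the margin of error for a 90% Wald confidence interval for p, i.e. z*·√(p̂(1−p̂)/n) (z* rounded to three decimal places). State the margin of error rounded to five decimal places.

Sample proportion p̂ = 1110/1851 = 0.59968.
Standard error of p̂: √(0.240065/1851) = √0.000129695 = 0.011388.
The 90% critical value is z* = 1.645.
Margin of error = z*·SE = 1.645 × 0.011388 = 0.01873.

ME = 0.01873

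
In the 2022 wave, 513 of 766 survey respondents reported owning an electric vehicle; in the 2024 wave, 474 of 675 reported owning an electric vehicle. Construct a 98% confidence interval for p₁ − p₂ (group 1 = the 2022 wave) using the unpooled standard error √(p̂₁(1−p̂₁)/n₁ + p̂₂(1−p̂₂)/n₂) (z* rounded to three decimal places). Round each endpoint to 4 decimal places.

p̂₁ = 513/766 = 0.66971, p̂₂ = 474/675 = 0.70222; p̂₁ − p̂₂ = -0.03251.
Unpooled SE = √(p̂₁(1−p̂₁)/n₁ + p̂₂(1−p̂₂)/n₂) = √(0.000288770 + 0.000309787) = 0.024465.
z* = 2.326 at the 98% level. Margin = 2.326·0.024465 = 0.05691.
So the interval runs from -0.0894 to 0.0244.

(-0.0894, 0.0244)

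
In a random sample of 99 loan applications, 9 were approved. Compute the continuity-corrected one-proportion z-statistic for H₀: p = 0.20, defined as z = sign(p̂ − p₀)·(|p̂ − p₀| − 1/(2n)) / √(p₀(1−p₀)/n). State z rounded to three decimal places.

z = -2.588

With x = 9 successes in n = 99, p̂ = 0.09091. p̂ − p₀ = -0.109091.
Continuity correction 1/(2n) = 1/198 = 0.005051.
Corrected numerator: |-0.109091| − 0.005051 = 0.104040.
Under H₀, SE = √(p₀(1−p₀)/n) = √(0.20·0.80/99) = √0.001616162 = 0.040202.
z = (−)0.104040/0.040202 = -2.588.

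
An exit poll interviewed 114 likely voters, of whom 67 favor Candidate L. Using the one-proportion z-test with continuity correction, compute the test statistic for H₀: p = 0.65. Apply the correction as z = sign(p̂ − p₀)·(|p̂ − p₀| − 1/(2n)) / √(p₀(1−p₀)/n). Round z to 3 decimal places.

Sample proportion p̂ = 67/114 = 0.58772. p̂ − p₀ = -0.062281.
1/(2n) = 0.004386.
Corrected numerator: |-0.062281| − 0.004386 = 0.057895.
SE₀ = √(0.65·0.35/114) = 0.044672.
z = −0.057895/0.044672 = -1.296.

z = -1.296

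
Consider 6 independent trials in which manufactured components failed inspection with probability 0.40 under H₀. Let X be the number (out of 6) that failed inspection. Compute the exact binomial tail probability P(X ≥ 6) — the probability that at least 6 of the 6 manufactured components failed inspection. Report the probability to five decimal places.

P = 0.00410

X ~ Binomial(n=6, p=0.40).
P(X ≥ 6) = C(6,6)·0.40^6·0.60^0.
= 0.004096 = 0.00410.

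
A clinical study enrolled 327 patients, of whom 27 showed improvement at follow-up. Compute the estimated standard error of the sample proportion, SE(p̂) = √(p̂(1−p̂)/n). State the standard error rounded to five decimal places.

With x = 27 successes in n = 327, p̂ = 0.08257.
p̂(1−p̂) = 0.075752.
Dividing by n and taking the root: √0.000231657 = 0.01522.

SE = 0.01522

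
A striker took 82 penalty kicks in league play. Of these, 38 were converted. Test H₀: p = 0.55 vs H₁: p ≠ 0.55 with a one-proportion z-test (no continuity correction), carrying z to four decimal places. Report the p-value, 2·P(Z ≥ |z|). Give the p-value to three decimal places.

With x = 38 successes in n = 82, p̂ = 0.46341.
Under H₀, SE = √(p₀(1−p₀)/n) = √(0.55·0.45/82) = √0.003018293 = 0.054939.
z = (p̂ − p₀)/SE = (38/82 − 0.55)/0.054939 ≈ -1.5760.
From the standard normal, 2·P(Z ≥ |z|) = 0.115.

p-value = 0.115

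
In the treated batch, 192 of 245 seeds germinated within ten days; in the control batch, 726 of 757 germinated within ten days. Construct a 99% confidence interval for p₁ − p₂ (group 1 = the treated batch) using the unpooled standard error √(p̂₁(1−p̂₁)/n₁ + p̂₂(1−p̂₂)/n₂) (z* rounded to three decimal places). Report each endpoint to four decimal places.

(-0.2456, -0.1051)

p̂₁ = 0.78367, p̂₂ = 0.95905, so the observed difference is -0.17538.
SE = √(0.000691957 + 0.000051881) = √0.000743838 = 0.027273.
The 99% critical value is z* = 2.576. Margin of error = 0.07026.
So the interval runs from -0.2456 to -0.1051.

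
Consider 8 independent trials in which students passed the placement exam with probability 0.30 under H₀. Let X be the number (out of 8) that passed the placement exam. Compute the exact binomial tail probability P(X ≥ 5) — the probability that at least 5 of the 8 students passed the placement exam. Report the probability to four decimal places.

P = 0.0580

X is binomial with n = 8 and p = 0.30.
P(X ≥ 5) = C(8,5)·0.30^5·0.70^3 + C(8,6)·0.30^6·0.70^2 + C(8,7)·0.30^7·0.70^1 + C(8,8)·0.30^8·0.70^0.
= 0.046675 + 0.010002 + 0.001225 + 0.000066 = 0.0580.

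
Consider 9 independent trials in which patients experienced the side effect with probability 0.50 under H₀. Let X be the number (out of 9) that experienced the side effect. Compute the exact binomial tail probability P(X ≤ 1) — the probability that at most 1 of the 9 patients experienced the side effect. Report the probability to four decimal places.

P = 0.0195

X ~ Binomial(n=9, p=0.50).
P(X ≤ 1) = C(9,0)·0.50^0·0.50^9 + C(9,1)·0.50^1·0.50^8.
= 0.001953 + 0.017578 = 0.0195.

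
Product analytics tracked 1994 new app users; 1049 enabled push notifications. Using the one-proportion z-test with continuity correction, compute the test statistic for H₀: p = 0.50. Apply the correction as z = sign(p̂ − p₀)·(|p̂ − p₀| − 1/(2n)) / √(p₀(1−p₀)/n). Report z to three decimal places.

p̂ = 1049/1994 = 0.52608. p̂ − p₀ = 0.026078.
Continuity correction 1/(2n) = 1/3988 = 0.000251.
Corrected numerator: |0.026078| − 0.000251 = 0.025827.
SE₀ = √(0.50·0.50/1994) = 0.011197.
z = +0.025827/0.011197 = 2.307.

z = 2.307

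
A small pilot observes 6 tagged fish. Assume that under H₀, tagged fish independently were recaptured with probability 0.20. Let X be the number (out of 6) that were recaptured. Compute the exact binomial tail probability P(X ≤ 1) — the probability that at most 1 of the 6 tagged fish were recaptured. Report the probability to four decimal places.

P = 0.6554

X ~ Binomial(n=6, p=0.20).
P(X ≤ 1) = C(6,0)·0.20^0·0.80^6 + C(6,1)·0.20^1·0.80^5.
= 0.262144 + 0.393216 = 0.6554.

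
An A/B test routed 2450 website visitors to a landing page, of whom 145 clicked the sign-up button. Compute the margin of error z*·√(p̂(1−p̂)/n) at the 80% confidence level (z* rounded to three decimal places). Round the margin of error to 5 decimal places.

ME = 0.00611

With x = 145 successes in n = 2450, p̂ = 0.05918.
SE(p̂) = √(0.05918·0.94082/2450) = 0.004767.
z* = 1.282 at the 80% level.
Margin of error = z*·SE = 1.282 × 0.004767 = 0.00611.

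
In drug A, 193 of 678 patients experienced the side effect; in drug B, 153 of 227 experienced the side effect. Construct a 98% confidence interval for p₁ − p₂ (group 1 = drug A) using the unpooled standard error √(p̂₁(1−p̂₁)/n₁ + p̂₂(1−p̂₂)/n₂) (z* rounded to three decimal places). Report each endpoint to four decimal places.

p̂₁ = 0.28466, p̂₂ = 0.67401, so the observed difference is -0.38935.
SE = √(0.000300338 + 0.000967934) = √0.001268272 = 0.035613.
For 98% confidence, z* = 2.326. Margin of error = 0.08284.
CI: -0.38935 ± 0.08284 = (-0.4722, -0.3065).

(-0.4722, -0.3065)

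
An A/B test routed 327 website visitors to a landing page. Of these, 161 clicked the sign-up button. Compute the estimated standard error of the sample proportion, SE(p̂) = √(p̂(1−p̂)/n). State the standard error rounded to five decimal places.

The sample proportion is 161/327 = 0.49235.
p̂(1−p̂) = 0.249941.
Dividing by n and taking the root: √0.000764346 = 0.02765.

SE = 0.02765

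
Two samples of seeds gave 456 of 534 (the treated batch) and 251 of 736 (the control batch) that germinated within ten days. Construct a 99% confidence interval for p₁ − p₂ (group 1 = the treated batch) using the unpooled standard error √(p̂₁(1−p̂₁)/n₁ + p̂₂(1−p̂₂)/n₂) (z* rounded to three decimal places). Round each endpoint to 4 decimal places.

(0.4531, 0.5727)

p̂₁ = 456/534 = 0.85393, p̂₂ = 251/736 = 0.34103; p̂₁ − p̂₂ = 0.51290.
SE = √(0.000233580 + 0.000305339) = √0.000538919 = 0.023215.
For 99% confidence, z* = 2.576. Margin of error = 0.05980.
Interval: 0.51290 ± 0.05980 → (0.4531, 0.5727).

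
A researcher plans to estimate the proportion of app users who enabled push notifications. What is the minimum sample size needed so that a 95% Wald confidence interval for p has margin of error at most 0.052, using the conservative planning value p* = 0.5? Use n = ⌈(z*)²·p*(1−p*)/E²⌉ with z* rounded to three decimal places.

z* = 1.960 at the 95% level.
p*(1−p*) = 0.50·0.50 = 0.2500.
Required n before rounding: 3.841600 × 0.2500 / 0.052² = 355.178.
Rounding up, n = 356.

n = 356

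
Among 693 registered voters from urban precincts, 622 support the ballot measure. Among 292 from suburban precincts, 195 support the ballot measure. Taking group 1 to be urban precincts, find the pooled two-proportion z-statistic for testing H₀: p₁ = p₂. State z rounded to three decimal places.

p̂₁ = 622/693 = 0.89755, p̂₂ = 195/292 = 0.66781.
Pooled p̂ = (622+195)/(693+292) = 817/985 = 0.82944.
Pooled SE = √[0.1414682·0.00486766] ≈ 0.026242.
z = (p̂₁ − p̂₂)/SE = (0.89755 − 0.66781)/0.026242 = 0.22974/0.026242 = 8.755.

z = 8.755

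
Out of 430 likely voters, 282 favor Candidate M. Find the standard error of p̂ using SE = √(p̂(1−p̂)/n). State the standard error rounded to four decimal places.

p̂ = 282/430 = 0.65581.
p̂(1−p̂) = 0.225723.
SE = √(0.225723/430) = √0.000524937 = 0.0229.

SE = 0.0229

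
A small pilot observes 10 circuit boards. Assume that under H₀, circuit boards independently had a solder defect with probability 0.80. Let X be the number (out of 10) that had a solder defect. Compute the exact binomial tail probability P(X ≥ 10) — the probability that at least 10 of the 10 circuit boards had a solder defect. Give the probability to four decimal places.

X is binomial with n = 10 and p = 0.80.
P(X ≥ 10) = C(10,10)·0.80^10·0.20^0.
= 0.107374 = 0.1074.

P = 0.1074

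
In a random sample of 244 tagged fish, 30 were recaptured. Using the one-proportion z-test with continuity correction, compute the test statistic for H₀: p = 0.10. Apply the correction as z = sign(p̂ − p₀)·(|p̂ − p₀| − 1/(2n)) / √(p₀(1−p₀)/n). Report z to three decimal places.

z = 1.088

Sample proportion p̂ = 30/244 = 0.12295. p̂ − p₀ = 0.022951.
1/(2n) = 0.002049.
Corrected numerator: |0.022951| − 0.002049 = 0.020902.
Under H₀, SE = √(p₀(1−p₀)/n) = √(0.10·0.90/244) = √0.000368852 = 0.019206.
z = +0.020902/0.019206 = 1.088.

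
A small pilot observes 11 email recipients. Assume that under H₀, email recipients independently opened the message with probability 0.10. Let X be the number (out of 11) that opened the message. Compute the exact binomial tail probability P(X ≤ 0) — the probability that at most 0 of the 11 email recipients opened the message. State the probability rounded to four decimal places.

X ~ Binomial(n=11, p=0.10).
P(X ≤ 0) = C(11,0)·0.10^0·0.90^11.
= 0.313811 = 0.3138.

P = 0.3138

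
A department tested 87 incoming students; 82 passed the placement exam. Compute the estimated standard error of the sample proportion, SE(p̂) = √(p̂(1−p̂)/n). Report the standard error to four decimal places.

p̂ = 82/87 = 0.94253.
p̂(1−p̂) = 0.94253·0.05747 = 0.054167.
SE = √(0.054167/87) = 0.0250.

SE = 0.0250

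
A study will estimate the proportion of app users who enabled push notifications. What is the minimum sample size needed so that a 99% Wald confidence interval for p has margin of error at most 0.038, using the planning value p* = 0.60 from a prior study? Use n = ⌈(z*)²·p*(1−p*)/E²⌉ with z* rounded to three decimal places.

n = 1103

z* = 2.576 at the 99% level.
p*(1−p*) = 0.2400.
(z*)²·p*(1−p*)/E² = 6.635776·0.2400/0.001444 = 1102.899.
Rounding up, n = 1103.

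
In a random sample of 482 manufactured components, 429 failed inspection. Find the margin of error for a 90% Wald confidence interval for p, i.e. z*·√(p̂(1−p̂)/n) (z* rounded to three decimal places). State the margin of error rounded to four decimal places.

ME = 0.0234

p̂ = 429/482 = 0.89004.
SE = √(p̂(1−p̂)/n) = √(0.097868/482) = 0.014249.
The 90% critical value is z* = 1.645.
So ME = 0.0234.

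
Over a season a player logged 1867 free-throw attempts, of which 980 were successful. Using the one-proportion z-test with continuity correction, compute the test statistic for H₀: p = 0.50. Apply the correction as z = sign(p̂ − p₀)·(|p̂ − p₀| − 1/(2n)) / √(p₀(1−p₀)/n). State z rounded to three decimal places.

z = 2.129

p̂ = 980/1867 = 0.52491. p̂ − p₀ = 0.024906.
1/(2n) = 0.000268.
Corrected numerator: |0.024906| − 0.000268 = 0.024638.
Under H₀, SE = √(p₀(1−p₀)/n) = √(0.50·0.50/1867) = √0.000133905 = 0.011572.
z = (+)0.024638/0.011572 = 2.129.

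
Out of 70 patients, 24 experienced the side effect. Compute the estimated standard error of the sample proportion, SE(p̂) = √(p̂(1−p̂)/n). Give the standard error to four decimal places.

With x = 24 successes in n = 70, p̂ = 0.34286.
p̂(1−p̂) = 0.34286·0.65714 = 0.225307.
SE = √(0.225307/70) = √0.003218671 = 0.0567.

SE = 0.0567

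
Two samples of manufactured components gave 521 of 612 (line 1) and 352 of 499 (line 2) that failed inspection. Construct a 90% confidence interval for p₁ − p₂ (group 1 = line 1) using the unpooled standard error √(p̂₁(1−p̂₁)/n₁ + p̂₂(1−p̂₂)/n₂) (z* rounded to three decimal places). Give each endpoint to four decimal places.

(0.1048, 0.1870)

p̂₁ = 521/612 = 0.85131, p̂₂ = 352/499 = 0.70541; p̂₁ − p̂₂ = 0.14590.
SE = √(0.000206835 + 0.000416446) = √0.000623281 = 0.024966.
z* = 1.645 at the 90% level. Margin = 1.645·0.024966 = 0.04107.
CI: 0.14590 ± 0.04107 = (0.1048, 0.1870).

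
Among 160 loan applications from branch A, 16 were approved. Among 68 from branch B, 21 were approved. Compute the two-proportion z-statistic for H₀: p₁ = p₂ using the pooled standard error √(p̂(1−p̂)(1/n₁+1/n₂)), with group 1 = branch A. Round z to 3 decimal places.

p̂₁ = 16/160 = 0.10000, p̂₂ = 21/68 = 0.30882.
Pooled p̂ = (16+21)/(160+68) = 37/228 = 0.16228.
Pooled SE = √[0.1359457·0.02095588] ≈ 0.053375.
z = -0.20882/0.053375 = -3.912.

z = -3.912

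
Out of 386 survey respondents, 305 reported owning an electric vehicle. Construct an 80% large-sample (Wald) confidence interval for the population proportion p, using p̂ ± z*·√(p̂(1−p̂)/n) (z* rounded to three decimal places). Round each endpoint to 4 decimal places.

The sample proportion is 305/386 = 0.79016.
SE = √(p̂(1−p̂)/n) = √(0.165810/386) = 0.020726.
z* = 1.282 at the 80% level.
Margin of error: 1.282 × 0.020726 = 0.02657.
Interval: 0.79016 ± 0.02657 → (0.7636, 0.8167).

(0.7636, 0.8167)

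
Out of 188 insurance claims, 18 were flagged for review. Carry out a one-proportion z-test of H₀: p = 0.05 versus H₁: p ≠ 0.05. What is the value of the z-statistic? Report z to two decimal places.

Sample proportion p̂ = 18/188 = 0.09574.
Under H₀, SE = √(p₀(1−p₀)/n) = √(0.05·0.95/188) = √0.000252660 = 0.015895.
z = (p̂ − p₀)/SE = (0.09574 − 0.05)/0.015895 = 2.88.

z = 2.88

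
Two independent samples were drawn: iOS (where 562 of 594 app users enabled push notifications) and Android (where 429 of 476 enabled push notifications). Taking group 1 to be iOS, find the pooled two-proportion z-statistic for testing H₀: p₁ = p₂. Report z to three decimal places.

z = 2.789

p̂₁ = 562/594 = 0.94613, p̂₂ = 429/476 = 0.90126.
Pooling: p̂ = 991/1070 = 0.92617.
Pooled SE = √[0.0683806·0.00378434] ≈ 0.016087.
z = (p̂₁ − p̂₂)/SE = (0.94613 − 0.90126)/0.016087 = 0.04487/0.016087 = 2.789.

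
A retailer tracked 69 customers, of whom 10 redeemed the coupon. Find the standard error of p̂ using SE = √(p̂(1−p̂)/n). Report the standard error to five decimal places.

With x = 10 successes in n = 69, p̂ = 0.14493.
p̂(1−p̂) = 0.14493·0.85507 = 0.123925.
Dividing by n and taking the root: √0.001796014 = 0.04238.

SE = 0.04238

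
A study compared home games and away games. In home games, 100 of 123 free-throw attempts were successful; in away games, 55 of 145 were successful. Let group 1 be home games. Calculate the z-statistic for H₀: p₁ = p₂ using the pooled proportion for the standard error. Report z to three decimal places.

Sample proportions: p̂₁ = 100/123 = 0.81301 and p̂₂ = 55/145 = 0.37931.
Pooling: p̂ = 155/268 = 0.57836.
Pooled SE = √[0.2438600·0.01502663] ≈ 0.060534.
z = (p̂₁ − p̂₂)/SE = (0.81301 − 0.37931)/0.060534 = 0.43370/0.060534 = 7.165.

z = 7.165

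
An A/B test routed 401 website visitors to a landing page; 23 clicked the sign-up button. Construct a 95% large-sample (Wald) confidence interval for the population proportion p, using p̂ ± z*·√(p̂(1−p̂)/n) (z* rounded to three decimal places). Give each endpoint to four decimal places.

(0.0346, 0.0801)

With x = 23 successes in n = 401, p̂ = 0.05736.
SE = √(p̂(1−p̂)/n) = √(0.054067/401) = 0.011612.
The 95% critical value is z* = 1.960.
Margin = 1.960·0.011612 = 0.02276.
So the interval runs from 0.0346 to 0.0801.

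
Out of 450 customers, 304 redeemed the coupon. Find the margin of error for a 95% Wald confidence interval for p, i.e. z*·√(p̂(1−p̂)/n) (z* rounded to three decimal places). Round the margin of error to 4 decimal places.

The sample proportion is 304/450 = 0.67556.
SE = √(p̂(1−p̂)/n) = √(0.219180/450) = 0.022070.
z* = 1.960 at the 95% level.
Margin of error = z*·SE = 1.960 × 0.022070 = 0.0433.

ME = 0.0433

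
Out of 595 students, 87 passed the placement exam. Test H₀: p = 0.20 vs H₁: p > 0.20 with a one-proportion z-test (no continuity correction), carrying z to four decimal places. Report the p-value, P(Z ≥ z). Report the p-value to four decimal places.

With x = 87 successes in n = 595, p̂ = 0.14622.
Under H₀, SE = √(p₀(1−p₀)/n) = √(0.20·0.80/595) = √0.000268908 = 0.016398.
z = (p̂ − p₀)/SE = (87/595 − 0.20)/0.016398 ≈ -3.2797.
From the standard normal, P(Z ≥ z) = 0.9995.

p-value = 0.9995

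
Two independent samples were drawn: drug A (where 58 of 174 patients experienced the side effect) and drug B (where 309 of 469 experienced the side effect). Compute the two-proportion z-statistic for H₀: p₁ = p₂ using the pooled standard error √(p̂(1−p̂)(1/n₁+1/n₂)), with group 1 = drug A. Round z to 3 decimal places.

z = -7.409

p̂₁ = 58/174 = 0.33333, p̂₂ = 309/469 = 0.65885.
Pooled p̂ = (58+309)/(174+469) = 367/643 = 0.57076.
SE = √[p̂(1−p̂)(1/n₁+1/n₂)] = √[0.57076·0.42924·(1/174+1/469)] ≈ 0.043936.
z = (p̂₁ − p̂₂)/SE = (0.33333 − 0.65885)/0.043936 = -0.32552/0.043936 = -7.409.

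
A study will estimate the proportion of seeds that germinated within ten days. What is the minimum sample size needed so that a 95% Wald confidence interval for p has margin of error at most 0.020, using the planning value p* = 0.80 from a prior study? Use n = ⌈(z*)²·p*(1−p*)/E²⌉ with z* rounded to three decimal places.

For 95% confidence, z* = 1.960.
p*(1−p*) = 0.1600.
Required n before rounding: 3.841600 × 0.1600 / 0.020² = 1536.640.
Rounding up, n = 1537.

n = 1537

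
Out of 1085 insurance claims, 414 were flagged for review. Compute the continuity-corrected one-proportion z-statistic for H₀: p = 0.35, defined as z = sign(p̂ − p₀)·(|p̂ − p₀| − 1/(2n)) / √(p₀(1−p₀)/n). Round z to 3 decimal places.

z = 2.148

With x = 414 successes in n = 1085, p̂ = 0.38157. p̂ − p₀ = 0.031567.
Continuity correction 1/(2n) = 1/2170 = 0.000461.
Corrected numerator: |0.031567| − 0.000461 = 0.031106.
Under H₀, SE = √(p₀(1−p₀)/n) = √(0.35·0.65/1085) = √0.000209677 = 0.014480.
z = (+)0.031106/0.014480 = 2.148.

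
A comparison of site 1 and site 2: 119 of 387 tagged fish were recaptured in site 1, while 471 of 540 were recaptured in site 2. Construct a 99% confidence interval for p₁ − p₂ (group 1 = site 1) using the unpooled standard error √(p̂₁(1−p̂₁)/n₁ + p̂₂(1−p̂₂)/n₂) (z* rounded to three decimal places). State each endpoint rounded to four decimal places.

p̂₁ = 119/387 = 0.30749, p̂₂ = 471/540 = 0.87222; p̂₁ − p̂₂ = -0.56473.
Unpooled SE = √(p̂₁(1−p̂₁)/n₁ + p̂₂(1−p̂₂)/n₂) = √(0.000550236 + 0.000206390) = 0.027507.
z* = 2.576 at the 99% level. Margin = 2.576·0.027507 = 0.07086.
Interval: -0.56473 ± 0.07086 → (-0.6356, -0.4939).

(-0.6356, -0.4939)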